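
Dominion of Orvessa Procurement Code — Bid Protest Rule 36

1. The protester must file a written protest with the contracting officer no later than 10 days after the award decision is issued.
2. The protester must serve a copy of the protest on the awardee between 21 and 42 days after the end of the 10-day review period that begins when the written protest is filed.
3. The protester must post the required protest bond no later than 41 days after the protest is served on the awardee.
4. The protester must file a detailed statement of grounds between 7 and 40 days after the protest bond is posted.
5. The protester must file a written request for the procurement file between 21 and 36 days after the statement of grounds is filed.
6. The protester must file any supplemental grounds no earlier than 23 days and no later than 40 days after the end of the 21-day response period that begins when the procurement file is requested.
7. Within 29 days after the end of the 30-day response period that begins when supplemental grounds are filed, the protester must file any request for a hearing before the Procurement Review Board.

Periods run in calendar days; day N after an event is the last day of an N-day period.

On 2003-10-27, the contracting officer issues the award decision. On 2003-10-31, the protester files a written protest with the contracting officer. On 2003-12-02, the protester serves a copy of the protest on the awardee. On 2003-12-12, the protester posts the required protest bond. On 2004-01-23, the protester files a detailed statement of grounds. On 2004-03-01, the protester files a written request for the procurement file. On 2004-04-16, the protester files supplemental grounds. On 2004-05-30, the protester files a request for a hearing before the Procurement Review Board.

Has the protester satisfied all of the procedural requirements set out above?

Step 1: 10 days after 2003-10-27 (when the award decision is issued) is 2003-11-06; 2003-10-31 is within that limit.
Step 2: the window is 21–42 days after 2003-11-10 (end of the 10-day review period, which began when the written protest is filed on 2003-10-31), so 2003-12-01 through 2003-12-22; 2003-12-02 falls inside that range.
Step 3: 41 days after 2003-12-02 (when the protest is served on the awardee) is 2004-01-12; done 2003-12-12 — timely.
Step 4: the window is 7–40 days after 2003-12-12 (when the protest bond is posted), so 2003-12-19 through 2004-01-21; done 2004-01-23 — 2 days after the window closed.

No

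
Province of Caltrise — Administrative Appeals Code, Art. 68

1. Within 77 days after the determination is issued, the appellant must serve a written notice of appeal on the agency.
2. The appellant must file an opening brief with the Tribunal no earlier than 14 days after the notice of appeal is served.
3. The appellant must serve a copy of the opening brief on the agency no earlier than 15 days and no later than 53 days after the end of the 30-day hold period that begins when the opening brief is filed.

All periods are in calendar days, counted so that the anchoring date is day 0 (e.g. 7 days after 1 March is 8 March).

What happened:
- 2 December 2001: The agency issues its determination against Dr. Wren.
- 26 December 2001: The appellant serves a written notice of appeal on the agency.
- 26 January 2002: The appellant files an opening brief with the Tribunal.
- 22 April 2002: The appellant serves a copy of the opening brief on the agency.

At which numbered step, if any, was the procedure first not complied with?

Step 3

(1) due by 2 December 2001 + 77 days = 17 February 2002; completed 26 December 2001, before the deadline.
(2) permitted from 26 December 2001 + 14 days = 9 January 2002 onward; done 26 January 2002 — permitted.
(3) the permitted window runs from 25 February 2002 + 15 = 12 March 2002 to 25 February 2002 + 53 = 19 April 2002; done 22 April 2002 — 3 days after the window closed.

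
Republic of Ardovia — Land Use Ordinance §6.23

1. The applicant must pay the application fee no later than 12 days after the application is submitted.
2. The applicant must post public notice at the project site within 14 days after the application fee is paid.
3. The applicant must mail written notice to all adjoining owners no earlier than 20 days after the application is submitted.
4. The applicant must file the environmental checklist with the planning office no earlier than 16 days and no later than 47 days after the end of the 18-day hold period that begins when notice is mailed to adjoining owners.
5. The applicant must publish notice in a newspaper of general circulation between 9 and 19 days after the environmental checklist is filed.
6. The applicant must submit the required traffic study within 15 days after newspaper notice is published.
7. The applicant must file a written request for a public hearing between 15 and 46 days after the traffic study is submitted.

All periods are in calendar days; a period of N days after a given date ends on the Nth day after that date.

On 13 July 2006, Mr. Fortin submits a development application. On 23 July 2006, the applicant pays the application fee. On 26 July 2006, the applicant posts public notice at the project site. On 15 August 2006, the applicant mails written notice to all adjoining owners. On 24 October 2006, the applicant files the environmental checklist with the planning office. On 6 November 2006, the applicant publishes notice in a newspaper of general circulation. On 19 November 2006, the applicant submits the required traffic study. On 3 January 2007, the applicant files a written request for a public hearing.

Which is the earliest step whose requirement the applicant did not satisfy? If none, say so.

Step 1 — counting 12 days from 13 July 2006 (when the application is submitted) gives a deadline of 25 July 2006; completed 23 July 2006, before the deadline.
Step 2 — counting 14 days from 23 July 2006 (when the application fee is paid) gives a deadline of 6 August 2006; done 26 July 2006 — timely.
Step 3 — must wait 20 days from 13 July 2006 (when the application is submitted), so not before 2 August 2006; done 15 August 2006 — permitted.
Step 4 — 16 and 47 days from 2 September 2006 (end of the 18-day hold period, which began when notice is mailed to adjoining owners on 15 August 2006) are 18 September 2006 and 19 October 2006 respectively; done 24 October 2006 — 5 days after the window closed.

Step 4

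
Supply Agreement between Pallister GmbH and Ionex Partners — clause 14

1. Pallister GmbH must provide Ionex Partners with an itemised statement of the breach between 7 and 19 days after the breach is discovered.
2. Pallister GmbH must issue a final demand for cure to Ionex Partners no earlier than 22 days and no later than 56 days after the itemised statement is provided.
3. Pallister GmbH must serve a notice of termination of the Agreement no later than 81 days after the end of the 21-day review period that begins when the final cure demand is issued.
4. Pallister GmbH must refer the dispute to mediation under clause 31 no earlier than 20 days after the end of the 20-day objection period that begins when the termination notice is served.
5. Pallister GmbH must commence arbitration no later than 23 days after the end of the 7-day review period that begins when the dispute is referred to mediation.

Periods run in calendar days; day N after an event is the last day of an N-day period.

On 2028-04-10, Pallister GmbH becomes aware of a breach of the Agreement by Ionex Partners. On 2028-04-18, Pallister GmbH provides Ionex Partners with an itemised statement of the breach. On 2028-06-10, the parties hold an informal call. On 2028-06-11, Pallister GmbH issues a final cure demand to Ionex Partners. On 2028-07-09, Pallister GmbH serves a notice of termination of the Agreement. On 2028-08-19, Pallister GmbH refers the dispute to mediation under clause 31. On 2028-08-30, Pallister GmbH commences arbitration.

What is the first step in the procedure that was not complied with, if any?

None — every step was satisfied

Step 1: the window is 7–19 days after 2028-04-10 (when the breach is discovered), so 2028-04-17 through 2028-04-29; 2028-04-18 falls inside that range.
Step 2: the window is 22–56 days after 2028-04-18 (when the itemised statement is provided), so 2028-05-10 through 2028-06-13; done 2028-06-11, which is between those dates.
Step 3: 81 days after 2028-07-02 (end of the 21-day review period, which began when the final cure demand is issued on 2028-06-11) is 2028-09-21; done 2028-07-09 — timely.
Step 4: the earliest permitted date is 20 days after 2028-07-29 (end of the 20-day objection period, which began when the termination notice is served on 2028-07-09), i.e. 2028-08-18; done 2028-08-19 — permitted.
Step 5: 23 days after 2028-08-26 (end of the 7-day review period, which began when the dispute is referred to mediation on 2028-08-19) is 2028-09-18; completed 2028-08-30, before the deadline.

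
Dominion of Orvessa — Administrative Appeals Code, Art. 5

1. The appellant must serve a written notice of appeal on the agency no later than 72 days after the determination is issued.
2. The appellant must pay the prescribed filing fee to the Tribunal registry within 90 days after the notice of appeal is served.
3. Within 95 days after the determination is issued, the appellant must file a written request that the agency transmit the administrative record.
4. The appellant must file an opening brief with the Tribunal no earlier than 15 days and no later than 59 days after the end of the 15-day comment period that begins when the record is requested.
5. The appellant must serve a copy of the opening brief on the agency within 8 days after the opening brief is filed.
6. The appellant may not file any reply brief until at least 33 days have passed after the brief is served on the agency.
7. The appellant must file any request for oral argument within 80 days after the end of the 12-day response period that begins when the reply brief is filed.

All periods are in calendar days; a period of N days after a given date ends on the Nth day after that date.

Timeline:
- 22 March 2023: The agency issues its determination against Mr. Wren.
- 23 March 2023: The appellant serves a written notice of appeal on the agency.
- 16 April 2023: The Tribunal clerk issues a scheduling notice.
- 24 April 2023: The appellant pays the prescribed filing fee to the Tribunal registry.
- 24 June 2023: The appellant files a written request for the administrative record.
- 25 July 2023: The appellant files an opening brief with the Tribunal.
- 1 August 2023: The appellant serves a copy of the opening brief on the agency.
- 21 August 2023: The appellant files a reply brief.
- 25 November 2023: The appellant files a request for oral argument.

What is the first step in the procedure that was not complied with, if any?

Step 6

Step 1: 72 days after 22 March 2023 (when the determination is issued) is 2 June 2023; 23 March 2023 is within that limit.
Step 2: 90 days after 23 March 2023 (when the notice of appeal is served) is 21 June 2023; completed 24 April 2023, before the deadline.
Step 3: 95 days after 22 March 2023 (when the determination is issued) is 25 June 2023; 24 June 2023 is within that limit.
Step 4: the window is 15–59 days after 9 July 2023 (end of the 15-day comment period, which began when the record is requested on 24 June 2023), so 24 July 2023 through 6 September 2023; done 25 July 2023, which is between those dates.
Step 5: 8 days after 25 July 2023 (when the opening brief is filed) is 2 August 2023; completed 1 August 2023, before the deadline.
Step 6: the earliest permitted date is 33 days after 1 August 2023 (when the brief is served on the agency), i.e. 3 September 2023; 21 August 2023 is 13 days before the earliest permitted date.
Later steps need not be reached.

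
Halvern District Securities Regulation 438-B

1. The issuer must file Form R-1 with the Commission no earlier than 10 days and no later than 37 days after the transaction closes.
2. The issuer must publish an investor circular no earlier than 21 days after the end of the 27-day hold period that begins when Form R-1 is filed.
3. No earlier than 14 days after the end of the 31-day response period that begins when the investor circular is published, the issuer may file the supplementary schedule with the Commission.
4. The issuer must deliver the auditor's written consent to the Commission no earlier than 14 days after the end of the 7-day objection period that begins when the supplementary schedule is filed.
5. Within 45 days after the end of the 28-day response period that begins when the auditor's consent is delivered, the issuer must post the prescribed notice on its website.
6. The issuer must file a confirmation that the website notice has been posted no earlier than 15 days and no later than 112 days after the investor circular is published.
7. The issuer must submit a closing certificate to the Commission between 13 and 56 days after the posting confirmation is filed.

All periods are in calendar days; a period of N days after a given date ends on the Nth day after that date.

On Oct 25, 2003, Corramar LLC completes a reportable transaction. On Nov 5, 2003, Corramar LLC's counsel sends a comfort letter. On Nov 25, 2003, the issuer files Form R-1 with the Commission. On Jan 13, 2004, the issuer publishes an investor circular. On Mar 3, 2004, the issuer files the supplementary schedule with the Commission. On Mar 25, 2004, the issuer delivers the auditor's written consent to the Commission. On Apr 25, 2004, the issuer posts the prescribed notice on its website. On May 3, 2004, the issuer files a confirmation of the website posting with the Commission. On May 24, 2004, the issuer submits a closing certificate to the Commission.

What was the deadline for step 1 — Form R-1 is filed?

Dec 1, 2003

Step 1 runs from Oct 25, 2003, when the transaction closes. The window is 10–37 days after Oct 25, 2003; it closes on Dec 1, 2003.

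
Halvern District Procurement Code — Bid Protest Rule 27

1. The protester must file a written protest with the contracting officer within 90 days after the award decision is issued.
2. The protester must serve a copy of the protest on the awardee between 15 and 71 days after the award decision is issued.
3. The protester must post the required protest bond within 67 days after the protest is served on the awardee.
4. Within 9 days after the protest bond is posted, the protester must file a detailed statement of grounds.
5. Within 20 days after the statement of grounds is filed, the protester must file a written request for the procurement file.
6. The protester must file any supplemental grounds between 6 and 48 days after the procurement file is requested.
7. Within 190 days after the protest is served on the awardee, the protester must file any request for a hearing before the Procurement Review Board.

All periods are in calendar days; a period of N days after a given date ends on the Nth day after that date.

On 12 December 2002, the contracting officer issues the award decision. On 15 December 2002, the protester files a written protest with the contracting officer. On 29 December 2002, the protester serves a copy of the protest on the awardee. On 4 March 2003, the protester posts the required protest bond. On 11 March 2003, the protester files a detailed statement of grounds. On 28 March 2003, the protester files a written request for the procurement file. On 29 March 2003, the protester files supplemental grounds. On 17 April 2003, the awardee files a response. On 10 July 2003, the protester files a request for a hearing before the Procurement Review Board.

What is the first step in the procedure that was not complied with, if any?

Step 1 — counting 90 days from 12 December 2002 (when the award decision is issued) gives a deadline of 12 March 2003; completed 15 December 2002, before the deadline.
Step 2 — 15 and 71 days from 12 December 2002 (when the award decision is issued) are 27 December 2002 and 21 February 2003 respectively; 29 December 2002 falls inside that range.
Step 3 — counting 67 days from 29 December 2002 (when the protest is served on the awardee) gives a deadline of 6 March 2003; completed 4 March 2003, before the deadline.
Step 4 — counting 9 days from 4 March 2003 (when the protest bond is posted) gives a deadline of 13 March 2003; done 11 March 2003 — timely.
Step 5 — counting 20 days from 11 March 2003 (when the statement of grounds is filed) gives a deadline of 31 March 2003; done 28 March 2003 — timely.
Step 6 — 6 and 48 days from 28 March 2003 (when the procurement file is requested) are 3 April 2003 and 15 May 2003 respectively; 29 March 2003 is 5 days too early.

Step 6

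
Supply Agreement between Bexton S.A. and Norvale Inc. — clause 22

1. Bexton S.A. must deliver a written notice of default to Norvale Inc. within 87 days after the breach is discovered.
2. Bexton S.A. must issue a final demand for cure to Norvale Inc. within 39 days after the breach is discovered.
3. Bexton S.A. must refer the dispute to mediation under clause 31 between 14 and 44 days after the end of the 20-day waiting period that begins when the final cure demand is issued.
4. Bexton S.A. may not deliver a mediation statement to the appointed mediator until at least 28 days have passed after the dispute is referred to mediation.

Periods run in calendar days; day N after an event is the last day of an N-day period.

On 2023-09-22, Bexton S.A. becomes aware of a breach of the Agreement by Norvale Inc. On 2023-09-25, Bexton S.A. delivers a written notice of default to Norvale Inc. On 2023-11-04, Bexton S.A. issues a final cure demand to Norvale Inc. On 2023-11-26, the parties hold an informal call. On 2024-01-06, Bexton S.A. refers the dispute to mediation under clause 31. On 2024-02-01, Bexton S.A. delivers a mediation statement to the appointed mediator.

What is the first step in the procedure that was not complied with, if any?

Step 1 — counting 87 days from 2023-09-22 (when the breach is discovered) gives a deadline of 2023-12-18; done 2023-09-25 — timely.
Step 2 — counting 39 days from 2023-09-22 (when the breach is discovered) gives a deadline of 2023-10-31; done 2023-11-04 — 4 days late.
No need to go further; step 2 was not satisfied.

Step 2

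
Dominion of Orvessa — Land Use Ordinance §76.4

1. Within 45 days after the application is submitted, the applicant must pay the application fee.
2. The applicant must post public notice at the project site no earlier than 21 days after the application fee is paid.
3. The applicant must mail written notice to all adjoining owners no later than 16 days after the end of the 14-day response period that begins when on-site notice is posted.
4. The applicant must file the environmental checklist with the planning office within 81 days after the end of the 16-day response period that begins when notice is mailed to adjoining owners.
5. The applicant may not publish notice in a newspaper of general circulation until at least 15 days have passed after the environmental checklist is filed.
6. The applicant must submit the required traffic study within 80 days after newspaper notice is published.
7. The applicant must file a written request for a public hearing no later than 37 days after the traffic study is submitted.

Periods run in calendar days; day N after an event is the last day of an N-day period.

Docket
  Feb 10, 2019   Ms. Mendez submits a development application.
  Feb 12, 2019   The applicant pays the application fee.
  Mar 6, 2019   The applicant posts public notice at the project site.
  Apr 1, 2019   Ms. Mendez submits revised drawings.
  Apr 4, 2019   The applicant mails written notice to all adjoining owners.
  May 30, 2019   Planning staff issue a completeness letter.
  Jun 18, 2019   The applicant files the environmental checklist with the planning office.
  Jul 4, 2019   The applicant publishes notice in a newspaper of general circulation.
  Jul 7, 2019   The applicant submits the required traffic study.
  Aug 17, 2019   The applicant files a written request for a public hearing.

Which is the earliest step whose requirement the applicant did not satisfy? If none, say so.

Step 1 — counting 45 days from Feb 10, 2019 (when the application is submitted) gives a deadline of Mar 27, 2019; done Feb 12, 2019 — timely.
Step 2 — must wait 21 days from Feb 12, 2019 (when the application fee is paid), so not before Mar 5, 2019; done Mar 6, 2019 — permitted.
Step 3 — counting 16 days from Mar 20, 2019 (end of the 14-day response period, which began when on-site notice is posted on Mar 6, 2019) gives a deadline of Apr 5, 2019; completed Apr 4, 2019, before the deadline.
Step 4 — counting 81 days from Apr 20, 2019 (end of the 16-day response period, which began when notice is mailed to adjoining owners on Apr 4, 2019) gives a deadline of Jul 10, 2019; done Jun 18, 2019 — timely.
Step 5 — must wait 15 days from Jun 18, 2019 (when the environmental checklist is filed), so not before Jul 3, 2019; Jul 4, 2019 is on or after that date.
Step 6 — counting 80 days from Jul 4, 2019 (when newspaper notice is published) gives a deadline of Sep 22, 2019; Jul 7, 2019 is within that limit.
Step 7 — counting 37 days from Jul 7, 2019 (when the traffic study is submitted) gives a deadline of Aug 13, 2019; Aug 17, 2019 misses that deadline by 4 days.
No need to go further; step 7 was not satisfied.

Step 7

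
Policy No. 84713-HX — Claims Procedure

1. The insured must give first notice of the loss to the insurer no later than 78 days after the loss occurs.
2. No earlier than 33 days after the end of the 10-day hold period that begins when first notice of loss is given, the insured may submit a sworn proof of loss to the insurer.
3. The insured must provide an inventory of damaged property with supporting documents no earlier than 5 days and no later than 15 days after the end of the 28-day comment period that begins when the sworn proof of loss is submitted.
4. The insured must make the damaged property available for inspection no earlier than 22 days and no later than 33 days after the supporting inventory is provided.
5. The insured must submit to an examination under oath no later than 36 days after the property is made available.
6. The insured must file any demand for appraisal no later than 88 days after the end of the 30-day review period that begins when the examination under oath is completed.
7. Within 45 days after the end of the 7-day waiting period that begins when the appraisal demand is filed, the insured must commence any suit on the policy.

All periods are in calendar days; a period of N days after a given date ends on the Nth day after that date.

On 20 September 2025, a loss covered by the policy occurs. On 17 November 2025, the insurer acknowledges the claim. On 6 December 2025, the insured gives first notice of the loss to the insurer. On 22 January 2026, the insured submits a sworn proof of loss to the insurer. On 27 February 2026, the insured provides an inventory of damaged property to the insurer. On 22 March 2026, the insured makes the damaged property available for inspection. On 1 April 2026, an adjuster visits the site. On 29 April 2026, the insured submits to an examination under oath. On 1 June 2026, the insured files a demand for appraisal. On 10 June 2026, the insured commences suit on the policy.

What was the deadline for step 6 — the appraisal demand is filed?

The examination under oath is completed on 29 April 2026; the 30-day review period therefore ends 29 May 2026, and step 6 runs from that date. 88 days after 29 May 2026 is 25 August 2026.

25 August 2026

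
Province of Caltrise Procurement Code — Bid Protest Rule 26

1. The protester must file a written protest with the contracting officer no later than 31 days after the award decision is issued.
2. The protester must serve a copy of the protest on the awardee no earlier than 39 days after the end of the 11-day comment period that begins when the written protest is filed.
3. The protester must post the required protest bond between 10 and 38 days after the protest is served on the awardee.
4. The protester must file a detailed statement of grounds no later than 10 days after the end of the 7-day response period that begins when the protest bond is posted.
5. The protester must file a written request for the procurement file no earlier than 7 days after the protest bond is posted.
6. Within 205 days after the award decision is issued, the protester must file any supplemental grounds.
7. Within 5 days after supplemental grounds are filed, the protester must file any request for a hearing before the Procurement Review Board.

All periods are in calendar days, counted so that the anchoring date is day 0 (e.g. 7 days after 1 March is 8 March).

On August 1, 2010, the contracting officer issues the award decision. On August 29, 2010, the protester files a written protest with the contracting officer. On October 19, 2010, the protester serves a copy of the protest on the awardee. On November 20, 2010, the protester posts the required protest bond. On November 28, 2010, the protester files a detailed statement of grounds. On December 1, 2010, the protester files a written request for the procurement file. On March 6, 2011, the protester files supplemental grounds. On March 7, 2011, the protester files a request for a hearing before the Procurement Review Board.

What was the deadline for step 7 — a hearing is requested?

Step 7 runs from March 6, 2011, when supplemental grounds are filed. 5 days after March 6, 2011 is March 11, 2011.

March 11, 2011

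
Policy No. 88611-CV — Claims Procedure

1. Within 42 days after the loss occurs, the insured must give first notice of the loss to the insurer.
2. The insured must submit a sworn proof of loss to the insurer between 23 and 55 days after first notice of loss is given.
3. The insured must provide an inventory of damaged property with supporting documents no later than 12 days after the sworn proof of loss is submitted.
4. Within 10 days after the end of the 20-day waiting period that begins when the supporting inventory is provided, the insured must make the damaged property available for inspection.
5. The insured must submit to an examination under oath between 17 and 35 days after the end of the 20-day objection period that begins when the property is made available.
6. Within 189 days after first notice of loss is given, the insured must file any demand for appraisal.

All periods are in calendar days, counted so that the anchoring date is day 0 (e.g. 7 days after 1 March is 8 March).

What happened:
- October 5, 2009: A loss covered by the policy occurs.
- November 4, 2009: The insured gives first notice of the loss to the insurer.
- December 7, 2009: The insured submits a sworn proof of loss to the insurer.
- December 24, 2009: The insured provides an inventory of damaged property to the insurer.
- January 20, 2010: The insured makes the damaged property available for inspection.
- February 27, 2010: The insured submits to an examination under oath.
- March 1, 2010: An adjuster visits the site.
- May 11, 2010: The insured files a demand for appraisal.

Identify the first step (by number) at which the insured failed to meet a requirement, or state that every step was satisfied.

Step 3

Step 1: 42 days after October 5, 2009 (when the loss occurs) is November 16, 2009; November 4, 2009 is within that limit.
Step 2: the window is 23–55 days after November 4, 2009 (when first notice of loss is given), so November 27, 2009 through December 29, 2009; done December 7, 2009, which is between those dates.
Step 3: 12 days after December 7, 2009 (when the sworn proof of loss is submitted) is December 19, 2009; done December 24, 2009 — 5 days late.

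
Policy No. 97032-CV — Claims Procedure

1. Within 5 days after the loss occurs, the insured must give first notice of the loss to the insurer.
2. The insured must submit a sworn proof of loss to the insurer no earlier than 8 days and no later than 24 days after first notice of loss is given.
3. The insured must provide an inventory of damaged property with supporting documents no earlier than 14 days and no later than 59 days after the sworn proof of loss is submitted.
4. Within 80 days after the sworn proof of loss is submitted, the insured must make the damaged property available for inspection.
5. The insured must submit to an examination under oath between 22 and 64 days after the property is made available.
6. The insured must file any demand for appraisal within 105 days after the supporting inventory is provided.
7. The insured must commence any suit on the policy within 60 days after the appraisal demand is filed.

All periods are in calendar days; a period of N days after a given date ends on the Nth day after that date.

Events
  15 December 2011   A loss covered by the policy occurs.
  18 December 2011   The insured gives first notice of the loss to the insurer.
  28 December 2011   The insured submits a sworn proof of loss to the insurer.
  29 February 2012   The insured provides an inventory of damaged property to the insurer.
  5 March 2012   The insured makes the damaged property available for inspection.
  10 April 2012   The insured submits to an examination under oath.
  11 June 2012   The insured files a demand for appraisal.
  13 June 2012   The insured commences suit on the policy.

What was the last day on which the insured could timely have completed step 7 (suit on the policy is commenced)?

Step 7 runs from 11 June 2012, when the appraisal demand is filed. 60 days after 11 June 2012 is 10 August 2012.

10 August 2012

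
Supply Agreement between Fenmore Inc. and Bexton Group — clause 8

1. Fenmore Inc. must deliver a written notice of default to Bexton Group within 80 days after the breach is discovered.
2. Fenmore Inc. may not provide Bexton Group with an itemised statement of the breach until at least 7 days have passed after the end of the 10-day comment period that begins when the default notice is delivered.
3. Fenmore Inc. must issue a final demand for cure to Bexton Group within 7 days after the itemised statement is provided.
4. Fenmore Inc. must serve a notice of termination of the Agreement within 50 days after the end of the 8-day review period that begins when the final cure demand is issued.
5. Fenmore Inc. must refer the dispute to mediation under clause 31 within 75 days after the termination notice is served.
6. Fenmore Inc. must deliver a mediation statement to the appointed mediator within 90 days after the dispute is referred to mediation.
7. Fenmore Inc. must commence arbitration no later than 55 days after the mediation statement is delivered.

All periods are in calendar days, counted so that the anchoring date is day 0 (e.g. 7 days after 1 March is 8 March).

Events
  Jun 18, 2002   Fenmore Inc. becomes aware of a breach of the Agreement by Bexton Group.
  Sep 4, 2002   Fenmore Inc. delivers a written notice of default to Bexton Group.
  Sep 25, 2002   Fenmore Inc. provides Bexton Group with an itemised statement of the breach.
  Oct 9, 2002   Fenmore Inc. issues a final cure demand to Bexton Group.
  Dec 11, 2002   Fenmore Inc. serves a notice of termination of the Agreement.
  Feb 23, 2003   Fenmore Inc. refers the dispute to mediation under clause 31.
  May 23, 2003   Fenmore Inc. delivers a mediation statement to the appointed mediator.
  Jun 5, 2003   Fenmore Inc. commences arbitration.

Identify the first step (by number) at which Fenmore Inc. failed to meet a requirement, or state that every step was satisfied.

Step 1 — counting 80 days from Jun 18, 2002 (when the breach is discovered) gives a deadline of Sep 6, 2002; completed Sep 4, 2002, before the deadline.
Step 2 — must wait 7 days from Sep 14, 2002 (end of the 10-day comment period, which began when the default notice is delivered on Sep 4, 2002), so not before Sep 21, 2002; done Sep 25, 2002, after the minimum wait.
Step 3 — counting 7 days from Sep 25, 2002 (when the itemised statement is provided) gives a deadline of Oct 2, 2002; Oct 9, 2002 misses that deadline by 7 days.
That is the first point of non-compliance.

Step 3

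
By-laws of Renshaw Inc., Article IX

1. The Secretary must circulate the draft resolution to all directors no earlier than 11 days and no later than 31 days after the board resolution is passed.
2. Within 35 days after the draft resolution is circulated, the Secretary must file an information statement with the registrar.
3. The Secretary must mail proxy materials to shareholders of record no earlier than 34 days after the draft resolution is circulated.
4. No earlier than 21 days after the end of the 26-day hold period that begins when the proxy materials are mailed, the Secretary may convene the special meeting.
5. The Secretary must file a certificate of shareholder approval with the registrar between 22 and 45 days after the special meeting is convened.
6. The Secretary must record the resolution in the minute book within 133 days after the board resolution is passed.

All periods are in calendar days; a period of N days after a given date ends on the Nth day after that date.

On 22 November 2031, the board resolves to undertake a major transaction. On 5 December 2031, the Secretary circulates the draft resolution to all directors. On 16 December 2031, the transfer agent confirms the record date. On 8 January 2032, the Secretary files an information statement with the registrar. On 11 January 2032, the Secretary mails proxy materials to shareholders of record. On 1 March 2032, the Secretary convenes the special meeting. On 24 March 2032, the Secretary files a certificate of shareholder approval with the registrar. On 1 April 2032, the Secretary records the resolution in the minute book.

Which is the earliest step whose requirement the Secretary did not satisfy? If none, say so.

(1) the permitted window runs from 22 November 2031 + 11 = 3 December 2031 to 22 November 2031 + 31 = 23 December 2031; done 5 December 2031 — within the window.
(2) due by 5 December 2031 + 35 days = 9 January 2032; completed 8 January 2032, before the deadline.
(3) permitted from 5 December 2031 + 34 days = 8 January 2032 onward; done 11 January 2032 — permitted.
(4) permitted from 6 February 2032 + 21 days = 27 February 2032 onward; done 1 March 2032, after the minimum wait.
(5) the permitted window runs from 1 March 2032 + 22 = 23 March 2032 to 1 March 2032 + 45 = 15 April 2032; done 24 March 2032 — within the window.
(6) due by 22 November 2031 + 133 days = 3 April 2032; 1 April 2032 is within that limit.

None — every step was satisfied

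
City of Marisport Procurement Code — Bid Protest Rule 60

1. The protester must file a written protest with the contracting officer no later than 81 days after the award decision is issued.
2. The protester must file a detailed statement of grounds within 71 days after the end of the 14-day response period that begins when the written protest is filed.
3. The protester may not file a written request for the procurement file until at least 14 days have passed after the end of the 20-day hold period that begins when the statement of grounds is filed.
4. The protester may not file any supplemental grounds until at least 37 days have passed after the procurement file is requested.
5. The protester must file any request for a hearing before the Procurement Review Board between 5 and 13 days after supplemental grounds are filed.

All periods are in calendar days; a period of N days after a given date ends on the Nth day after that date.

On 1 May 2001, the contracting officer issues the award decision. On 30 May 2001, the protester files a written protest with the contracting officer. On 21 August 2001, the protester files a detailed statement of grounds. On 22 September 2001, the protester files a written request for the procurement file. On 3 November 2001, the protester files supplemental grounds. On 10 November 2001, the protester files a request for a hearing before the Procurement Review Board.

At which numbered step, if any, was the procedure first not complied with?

Step 1 — counting 81 days from 1 May 2001 (when the award decision is issued) gives a deadline of 21 July 2001; done 30 May 2001 — timely.
Step 2 — counting 71 days from 13 June 2001 (end of the 14-day response period, which began when the written protest is filed on 30 May 2001) gives a deadline of 23 August 2001; completed 21 August 2001, before the deadline.
Step 3 — must wait 14 days from 10 September 2001 (end of the 20-day hold period, which began when the statement of grounds is filed on 21 August 2001), so not before 24 September 2001; done 22 September 2001 — 2 days too early.

Step 3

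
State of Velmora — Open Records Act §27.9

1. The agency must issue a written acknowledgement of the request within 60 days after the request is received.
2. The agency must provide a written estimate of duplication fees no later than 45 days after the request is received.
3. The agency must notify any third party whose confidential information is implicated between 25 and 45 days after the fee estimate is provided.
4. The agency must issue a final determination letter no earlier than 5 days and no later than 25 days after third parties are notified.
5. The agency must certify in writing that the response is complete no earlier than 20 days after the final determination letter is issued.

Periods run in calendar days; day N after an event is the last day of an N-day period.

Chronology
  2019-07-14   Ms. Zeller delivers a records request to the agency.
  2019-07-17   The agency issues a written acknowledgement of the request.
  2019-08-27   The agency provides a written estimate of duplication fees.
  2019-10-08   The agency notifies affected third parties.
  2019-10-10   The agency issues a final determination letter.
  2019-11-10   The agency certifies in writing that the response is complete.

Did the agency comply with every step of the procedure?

(1) due by 2019-07-14 + 60 days = 2019-09-12; completed 2019-07-17, before the deadline.
(2) due by 2019-07-14 + 45 days = 2019-08-28; completed 2019-08-27, before the deadline.
(3) the permitted window runs from 2019-08-27 + 25 = 2019-09-21 to 2019-08-27 + 45 = 2019-10-11; done 2019-10-08, which is between those dates.
(4) the permitted window runs from 2019-10-08 + 5 = 2019-10-13 to 2019-10-08 + 25 = 2019-11-02; done 2019-10-10 — 3 days before the window opened.
The analysis stops there.

No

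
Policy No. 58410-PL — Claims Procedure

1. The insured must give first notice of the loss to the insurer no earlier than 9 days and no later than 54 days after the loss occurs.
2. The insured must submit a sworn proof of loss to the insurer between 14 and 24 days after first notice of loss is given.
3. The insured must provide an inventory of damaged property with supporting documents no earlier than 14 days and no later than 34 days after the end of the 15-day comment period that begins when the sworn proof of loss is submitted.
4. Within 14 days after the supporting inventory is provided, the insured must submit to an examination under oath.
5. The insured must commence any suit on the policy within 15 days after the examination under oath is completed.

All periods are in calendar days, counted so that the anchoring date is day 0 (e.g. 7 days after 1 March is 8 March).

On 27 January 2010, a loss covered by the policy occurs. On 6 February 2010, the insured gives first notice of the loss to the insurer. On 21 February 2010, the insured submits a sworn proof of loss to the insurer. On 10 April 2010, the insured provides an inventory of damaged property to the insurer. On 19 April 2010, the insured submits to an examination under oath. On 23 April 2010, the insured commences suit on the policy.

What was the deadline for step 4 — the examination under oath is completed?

24 April 2010

Step 4 runs from 10 April 2010, when the supporting inventory is provided. 14 days after 10 April 2010 is 24 April 2010.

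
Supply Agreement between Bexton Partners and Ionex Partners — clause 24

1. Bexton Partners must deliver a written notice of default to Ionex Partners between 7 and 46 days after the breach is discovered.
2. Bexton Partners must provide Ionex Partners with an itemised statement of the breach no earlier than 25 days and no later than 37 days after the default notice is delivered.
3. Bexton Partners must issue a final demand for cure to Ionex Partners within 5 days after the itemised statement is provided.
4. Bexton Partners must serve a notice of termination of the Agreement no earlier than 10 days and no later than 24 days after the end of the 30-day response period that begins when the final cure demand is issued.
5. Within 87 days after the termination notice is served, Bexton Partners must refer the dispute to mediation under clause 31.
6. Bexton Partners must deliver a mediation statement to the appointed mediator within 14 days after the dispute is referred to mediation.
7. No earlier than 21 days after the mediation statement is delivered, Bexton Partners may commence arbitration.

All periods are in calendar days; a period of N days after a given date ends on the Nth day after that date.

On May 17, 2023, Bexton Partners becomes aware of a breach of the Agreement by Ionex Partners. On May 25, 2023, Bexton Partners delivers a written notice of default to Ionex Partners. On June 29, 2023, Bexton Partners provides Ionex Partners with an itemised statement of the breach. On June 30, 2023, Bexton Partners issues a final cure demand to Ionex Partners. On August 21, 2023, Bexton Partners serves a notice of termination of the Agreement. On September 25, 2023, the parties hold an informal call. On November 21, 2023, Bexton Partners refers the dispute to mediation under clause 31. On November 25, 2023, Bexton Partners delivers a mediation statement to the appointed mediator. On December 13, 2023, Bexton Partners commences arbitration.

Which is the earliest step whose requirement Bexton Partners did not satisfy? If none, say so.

Step 1: the window is 7–46 days after May 17, 2023 (when the breach is discovered), so May 24, 2023 through July 2, 2023; May 25, 2023 falls inside that range.
Step 2: the window is 25–37 days after May 25, 2023 (when the default notice is delivered), so June 19, 2023 through July 1, 2023; done June 29, 2023 — within the window.
Step 3: 5 days after June 29, 2023 (when the itemised statement is provided) is July 4, 2023; June 30, 2023 is within that limit.
Step 4: the window is 10–24 days after July 30, 2023 (end of the 30-day response period, which began when the final cure demand is issued on June 30, 2023), so August 9, 2023 through August 23, 2023; done August 21, 2023 — within the window.
Step 5: 87 days after August 21, 2023 (when the termination notice is served) is November 16, 2023; November 21, 2023 misses that deadline by 5 days.

Step 5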